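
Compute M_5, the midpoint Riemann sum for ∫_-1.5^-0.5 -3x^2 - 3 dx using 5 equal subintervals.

Δx = (-0.5 − (-1.5))/5 = 0.2.
Midpoints: -1.4, -1.2, -1, -0.8, -0.6.
f(-1.4) = -8.88, f(-1.2) = -7.32, f(-1) = -6, f(-0.8) = -4.92, f(-0.6) = -4.08.
Sum = Δx · [f(-1.4) + f(-1.2) + f(-1) + f(-0.8) + f(-0.6)].
Sum = -6.24.

-6.24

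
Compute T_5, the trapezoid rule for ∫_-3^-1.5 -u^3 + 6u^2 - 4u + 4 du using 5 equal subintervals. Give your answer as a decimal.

Δu = (-1.5 − (-3))/5 = 0.3.
f(-3) = 97, f(-2.7) = 78.223, f(-2.4) = 61.984, f(-2.1) = 48.121, f(-1.8) = 36.472, f(-1.5) = 26.875.
T_5 = (Δu/2)·[f(u_0) + 2f(u_1) + ... + 2f(u_{4}) + f(u_5)].
Sum = 86.02125.

86.02125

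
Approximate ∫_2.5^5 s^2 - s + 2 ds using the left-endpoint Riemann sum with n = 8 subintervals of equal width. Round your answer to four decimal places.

29.5850

Δs = (5 − 2.5)/8 = 0.3125.
Left endpoints: 2.5, 2.8125, 3.125, 3.4375, 3.75, 4.0625, 4.375, 4.6875.
f(2.5) = 5.75, f(2.8125) = 7.09765625, f(3.125) = 8.640625, f(3.4375) = 10.37890625, f(3.75) = 12.3125, f(4.0625) = 14.44140625, f(4.375) = 16.765625, f(4.6875) = 19.28515625.
Sum = Δs · [f(2.5) + f(2.8125) + f(3.125) + ...].
Sum ≈ 29.5850.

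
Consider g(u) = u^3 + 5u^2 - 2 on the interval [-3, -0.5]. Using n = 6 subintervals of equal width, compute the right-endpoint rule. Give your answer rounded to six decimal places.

Δu = (-0.5 − (-3))/6 = 5/12.
Right endpoints: -31/12, -13/6, -1.75, -4/3, -11/12, -0.5.
g(-31/12) = 24413/1728, g(-13/6) = 2441/216, g(-1.75) = 7.953125, g(-4/3) = 122/27, g(-11/12) = 2473/1728, g(-0.5) = -0.875.
Sum = Δu · [g(-31/12) + g(-13/6) + g(-1.75) + ...].
Sum ≈ 16.023582.

16.023582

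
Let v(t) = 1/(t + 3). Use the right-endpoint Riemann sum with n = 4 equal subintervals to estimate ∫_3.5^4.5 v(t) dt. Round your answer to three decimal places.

Δt = (4.5 − 3.5)/4 = 0.25.
Right endpoints: 3.75, 4, 4.25, 4.5.
v(3.75) = 4/27, v(4) = 1/7, v(4.25) = 4/29, v(4.5) = 2/15.
Sum = Δt · [v(3.75) + v(4) + v(4.25) + v(4.5)].
Sum ≈ 0.141.

0.141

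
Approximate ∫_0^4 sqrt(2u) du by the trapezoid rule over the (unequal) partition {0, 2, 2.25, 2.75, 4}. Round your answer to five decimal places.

Subinterval widths: 2, 0.25, 0.5, 1.25.
f(0) ≈ 0.00000, f(2) ≈ 2.00000, f(2.25) ≈ 2.12132, f(2.75) ≈ 2.34521, f(4) ≈ 2.82843.
On each subinterval the trapezoid contributes (Δu_i/2)·[f(u_{i-1}) + f(u_i)].
Sum ≈ 6.86532.

6.86532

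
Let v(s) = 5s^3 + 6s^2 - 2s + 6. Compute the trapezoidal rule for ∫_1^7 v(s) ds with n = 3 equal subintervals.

3936

Δs = (7 − 1)/3 = 2.
v(1) = 15, v(3) = 189, v(5) = 771, v(7) = 2001.
T_3 = (Δs/2)·[v(s_0) + 2v(s_1) + 2v(s_2) + v(s_3)].
Sum = 3936.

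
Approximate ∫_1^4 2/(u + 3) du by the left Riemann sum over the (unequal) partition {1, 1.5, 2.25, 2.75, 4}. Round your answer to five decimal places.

1.20859

Subinterval widths: 0.5, 0.75, 0.5, 1.25.
Left endpoints: 1, 1.5, 2.25, 2.75.
f(1) = 0.5, f(1.5) = 4/9, f(2.25) = 8/21, f(2.75) = 8/23.
Sum = Σ Δu_i · f(u_i).
Sum ≈ 1.20859.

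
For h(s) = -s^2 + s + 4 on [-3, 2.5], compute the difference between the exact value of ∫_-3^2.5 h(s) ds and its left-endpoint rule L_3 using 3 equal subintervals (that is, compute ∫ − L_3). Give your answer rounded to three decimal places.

10.644

Exact integral: ∫_-3^2.5 h(s) ds ≈ 6.41667.
L_3 ≈ -4.22685.
Error ≈ 6.41667 − (-4.22685) ≈ 10.644.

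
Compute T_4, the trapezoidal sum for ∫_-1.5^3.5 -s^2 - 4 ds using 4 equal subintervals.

Δs = (3.5 − (-1.5))/4 = 1.25.
f(-1.5) = -6.25, f(-0.25) = -4.0625, f(1) = -5, f(2.25) = -9.0625, f(3.5) = -16.25.
T_4 = (Δs/2)·[f(s_0) + 2f(s_1) + 2f(s_2) + 2f(s_3) + f(s_4)].
Sum = -36.71875.

-36.71875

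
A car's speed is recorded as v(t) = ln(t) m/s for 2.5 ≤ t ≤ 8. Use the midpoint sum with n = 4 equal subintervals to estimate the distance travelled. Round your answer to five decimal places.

Δt = (8 − 2.5)/4 = 1.375.
Midpoints: 3.1875, 4.5625, 5.9375, 7.3125.
v(3.1875) ≈ 1.15924, v(4.5625) ≈ 1.51787, v(5.9375) ≈ 1.78129, v(7.3125) ≈ 1.98959.
Sum = Δt · [v(3.1875) + v(4.5625) + v(5.9375) + v(7.3125)].
Sum ≈ 8.86597.

8.86597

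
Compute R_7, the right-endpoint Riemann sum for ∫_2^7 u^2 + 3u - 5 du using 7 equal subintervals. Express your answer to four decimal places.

176.0204

Δu = (7 − 2)/7 = 5/7.
Right endpoints: 19/7, 24/7, 29/7, 34/7, 39/7, 44/7, 7.
f(19/7) = 515/49, f(24/7) = 835/49, f(29/7) = 1205/49, f(34/7) = 1625/49, f(39/7) = 2095/49, f(44/7) = 2615/49, f(7) = 65.
Sum = Δu · [f(19/7) + f(24/7) + f(29/7) + ...].
Sum ≈ 176.0204.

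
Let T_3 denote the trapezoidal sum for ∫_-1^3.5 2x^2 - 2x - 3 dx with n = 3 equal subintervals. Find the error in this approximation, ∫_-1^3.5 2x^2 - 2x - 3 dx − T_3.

Exact integral: ∫_-1^3.5 f(x) dx = 4.5.
T_3 = 7.875.
Error = 4.5 − 7.875 = -3.375.

-3.375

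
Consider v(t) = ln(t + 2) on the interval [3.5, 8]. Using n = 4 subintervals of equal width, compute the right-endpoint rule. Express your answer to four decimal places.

9.4774

Δt = (8 − 3.5)/4 = 1.125.
Right endpoints: 4.625, 5.75, 6.875, 8.
v(4.625) ≈ 1.8909, v(5.75) ≈ 2.0477, v(6.875) ≈ 2.1832, v(8) ≈ 2.3026.
Sum = Δt · [v(4.625) + v(5.75) + v(6.875) + v(8)].
Sum ≈ 9.4774.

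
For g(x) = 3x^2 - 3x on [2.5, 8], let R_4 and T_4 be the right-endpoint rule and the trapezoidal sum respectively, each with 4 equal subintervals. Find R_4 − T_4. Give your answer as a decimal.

R_4 = 522.71484375.
T_4 = 414.94921875.
R_4 − T_4 = 107.765625.

107.765625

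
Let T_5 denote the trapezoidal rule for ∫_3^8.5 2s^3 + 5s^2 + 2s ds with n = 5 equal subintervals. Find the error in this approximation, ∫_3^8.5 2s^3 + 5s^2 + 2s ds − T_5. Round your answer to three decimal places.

-43.812

Exact integral: ∫_3^8.5 f(s) ds ≈ 3611.32292.
T_5 = 3655.135.
Error ≈ 3611.32292 − 3655.135 ≈ -43.812.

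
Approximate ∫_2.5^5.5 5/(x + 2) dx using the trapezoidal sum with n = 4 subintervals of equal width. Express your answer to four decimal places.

Δx = (5.5 − 2.5)/4 = 0.75.
f(2.5) = 10/9, f(3.25) = 20/21, f(4) = 5/6, f(4.75) = 20/27, f(5.5) = 2/3.
T_4 = (Δx/2)·[f(x_0) + 2f(x_1) + 2f(x_2) + 2f(x_3) + f(x_4)].
Sum ≈ 2.5615.

2.5615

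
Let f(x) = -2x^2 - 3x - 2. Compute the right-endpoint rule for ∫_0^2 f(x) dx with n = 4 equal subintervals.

Δx = (2 − 0)/4 = 0.5.
Right endpoints: 0.5, 1, 1.5, 2.
f(0.5) = -4, f(1) = -7, f(1.5) = -11, f(2) = -16.
Sum = Δx · [f(0.5) + f(1) + f(1.5) + f(2)].
Sum = -19.

-19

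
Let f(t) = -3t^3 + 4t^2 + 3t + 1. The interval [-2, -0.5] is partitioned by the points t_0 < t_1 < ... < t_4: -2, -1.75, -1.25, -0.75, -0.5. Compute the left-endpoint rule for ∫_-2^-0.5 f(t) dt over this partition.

26.03515625

Subinterval widths: 0.25, 0.5, 0.5, 0.25.
Left endpoints: -2, -1.75, -1.25, -0.75.
f(-2) = 35, f(-1.75) = 24.078125, f(-1.25) = 9.359375, f(-0.75) = 2.265625.
Sum = Σ Δt_i · f(t_i).
Sum = 26.03515625.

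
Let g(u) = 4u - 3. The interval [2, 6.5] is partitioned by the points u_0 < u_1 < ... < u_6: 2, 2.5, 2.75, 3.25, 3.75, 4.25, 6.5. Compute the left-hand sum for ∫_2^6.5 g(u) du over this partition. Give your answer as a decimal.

Subinterval widths: 0.5, 0.25, 0.5, 0.5, 0.5, 2.25.
Left endpoints: 2, 2.5, 2.75, 3.25, 3.75, 4.25.
g(2) = 5, g(2.5) = 7, g(2.75) = 8, g(3.25) = 10, g(3.75) = 12, g(4.25) = 14.
Sum = Σ Δu_i · g(u_i).
Sum = 50.75.

50.75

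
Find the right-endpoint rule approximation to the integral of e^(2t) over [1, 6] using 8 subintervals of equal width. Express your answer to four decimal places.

142561.7524

Δt = (6 − 1)/8 = 0.625.
Right endpoints: 1.625, 2.25, 2.875, 3.5, 4.125, 4.75, 5.375, 6.
f(1.625) ≈ 25.7903, f(2.25) ≈ 90.0171, f(2.875) ≈ 314.1907, f(3.5) ≈ 1096.6332, f(4.125) ≈ 3827.6258, f(4.75) ≈ 13359.7268, f(5.375) ≈ 46630.0285, f(6) ≈ 162754.7914.
Sum = Δt · [f(1.625) + f(2.25) + f(2.875) + ...].
Sum ≈ 142561.7524.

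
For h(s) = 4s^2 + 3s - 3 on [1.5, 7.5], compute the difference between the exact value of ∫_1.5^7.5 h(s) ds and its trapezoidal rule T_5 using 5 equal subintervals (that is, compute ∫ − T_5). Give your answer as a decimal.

-5.76

Exact integral: ∫_1.5^7.5 h(s) ds = 621.
T_5 = 626.76.
Error = 621 − 626.76 = -5.76.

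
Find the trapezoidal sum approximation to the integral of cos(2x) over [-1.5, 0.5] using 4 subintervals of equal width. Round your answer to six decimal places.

Δx = (0.5 − (-1.5))/4 = 0.5.
f(-1.5) ≈ -0.989992, f(-1) ≈ -0.416147, f(-0.5) ≈ 0.540302, f(0) ≈ 1.000000, f(0.5) ≈ 0.540302.
T_4 = (Δx/2)·[f(x_0) + 2f(x_1) + 2f(x_2) + 2f(x_3) + f(x_4)].
Sum ≈ 0.449655.

0.449655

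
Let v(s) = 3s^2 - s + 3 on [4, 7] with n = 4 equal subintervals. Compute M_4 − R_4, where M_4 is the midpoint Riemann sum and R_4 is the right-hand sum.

-37.265625

M_4 = 271.078125.
R_4 = 308.34375.
M_4 − R_4 = -37.265625.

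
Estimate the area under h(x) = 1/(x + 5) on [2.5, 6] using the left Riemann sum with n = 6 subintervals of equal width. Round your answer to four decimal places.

0.3956

Δx = (6 − 2.5)/6 = 7/12.
Left endpoints: 2.5, 37/12, 11/3, 4.25, 29/6, 65/12.
h(2.5) = 2/15, h(37/12) = 12/97, h(11/3) = 3/26, h(4.25) = 4/37, h(29/6) = 6/59, h(65/12) = 0.096.
Sum = Δx · [h(2.5) + h(37/12) + h(11/3) + ...].
Sum ≈ 0.3956.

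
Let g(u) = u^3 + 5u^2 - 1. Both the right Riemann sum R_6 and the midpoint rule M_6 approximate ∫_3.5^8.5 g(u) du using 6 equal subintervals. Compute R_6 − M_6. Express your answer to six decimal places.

382.986111

R_6 ≈ 2590.91435185.
M_6 ≈ 2207.92824074.
R_6 − M_6 ≈ 382.986111.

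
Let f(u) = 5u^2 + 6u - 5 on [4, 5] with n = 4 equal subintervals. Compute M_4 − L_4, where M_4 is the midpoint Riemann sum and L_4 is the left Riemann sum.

6.296875

M_4 = 123.640625.
L_4 = 117.34375.
M_4 − L_4 = 6.296875.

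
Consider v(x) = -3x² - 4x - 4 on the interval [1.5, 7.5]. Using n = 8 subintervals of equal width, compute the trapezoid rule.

Δx = (7.5 − 1.5)/8 = 0.75.
v(1.5) = -16.75, v(2.25) = -28.1875, v(3) = -43, v(3.75) = -61.1875, v(4.5) = -82.75, v(5.25) = -107.6875, v(6) = -136, v(6.75) = -167.6875, v(7.5) = -202.75.
T_8 = (Δx/2)·[v(x_0) + 2v(x_1) + ... + 2v(x_{7}) + v(x_8)].
Sum = -552.1875.

-552.1875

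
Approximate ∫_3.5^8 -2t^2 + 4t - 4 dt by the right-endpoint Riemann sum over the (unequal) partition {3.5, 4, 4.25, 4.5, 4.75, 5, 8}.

-338.4375

Subinterval widths: 0.5, 0.25, 0.25, 0.25, 0.25, 3.
Right endpoints: 4, 4.25, 4.5, 4.75, 5, 8.
f(4) = -20, f(4.25) = -23.125, f(4.5) = -26.5, f(4.75) = -30.125, f(5) = -34, f(8) = -100.
Sum = Σ Δt_i · f(t_i).
Sum = -338.4375.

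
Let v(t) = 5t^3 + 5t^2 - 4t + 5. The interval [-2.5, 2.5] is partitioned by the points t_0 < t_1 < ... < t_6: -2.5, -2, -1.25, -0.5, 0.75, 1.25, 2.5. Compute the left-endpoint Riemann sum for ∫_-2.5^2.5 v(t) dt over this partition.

Subinterval widths: 0.5, 0.75, 0.75, 1.25, 0.5, 1.25.
Left endpoints: -2.5, -2, -1.25, -0.5, 0.75, 1.25.
v(-2.5) = -31.875, v(-2) = -7, v(-1.25) = 8.046875, v(-0.5) = 7.625, v(0.75) = 6.921875, v(1.25) = 17.578125.
Sum = Σ Δt_i · v(t_i).
Sum = 19.8125.

19.8125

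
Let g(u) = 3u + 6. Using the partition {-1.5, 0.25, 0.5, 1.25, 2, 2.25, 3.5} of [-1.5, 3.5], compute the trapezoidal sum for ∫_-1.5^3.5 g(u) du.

Subinterval widths: 1.75, 0.25, 0.75, 0.75, 0.25, 1.25.
g(-1.5) = 1.5, g(0.25) = 6.75, g(0.5) = 7.5, g(1.25) = 9.75, g(2) = 12, g(2.25) = 12.75, g(3.5) = 16.5.
On each subinterval the trapezoid contributes (Δu_i/2)·[g(u_{i-1}) + g(u_i)].
Sum = 45.

45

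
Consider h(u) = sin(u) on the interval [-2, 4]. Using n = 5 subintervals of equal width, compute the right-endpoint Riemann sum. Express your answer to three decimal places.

Δu = (4 − (-2))/5 = 1.2.
Right endpoints: -0.8, 0.4, 1.6, 2.8, 4.
h(-0.8) ≈ -0.717, h(0.4) ≈ 0.389, h(1.6) ≈ 1.000, h(2.8) ≈ 0.335, h(4) ≈ -0.757.
Sum = Δu · [h(-0.8) + h(0.4) + h(1.6) + h(2.8) + h(4)].
Sum ≈ 0.300.

0.300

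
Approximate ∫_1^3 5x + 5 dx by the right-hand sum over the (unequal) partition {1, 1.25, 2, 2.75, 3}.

Subinterval widths: 0.25, 0.75, 0.75, 0.25.
Right endpoints: 1.25, 2, 2.75, 3.
f(1.25) = 11.25, f(2) = 15, f(2.75) = 18.75, f(3) = 20.
Sum = Σ Δx_i · f(x_i).
Sum = 33.125.

33.125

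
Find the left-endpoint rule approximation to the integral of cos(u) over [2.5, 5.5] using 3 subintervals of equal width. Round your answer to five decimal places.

-1.94840

Δu = (5.5 − 2.5)/3 = 1.
Left endpoints: 2.5, 3.5, 4.5.
f(2.5) ≈ -0.80114, f(3.5) ≈ -0.93646, f(4.5) ≈ -0.21080.
Sum = Δu · [f(2.5) + f(3.5) + f(4.5)].
Sum ≈ -1.94840.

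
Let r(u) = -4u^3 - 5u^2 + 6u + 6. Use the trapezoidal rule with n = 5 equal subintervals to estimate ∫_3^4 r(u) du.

-209.98

Δu = (4 − 3)/5 = 0.2.
r(3) = -129, r(3.2) = -157.072, r(3.4) = -188.616, r(3.6) = -223.824, r(3.8) = -262.888, r(4) = -306.
T_5 = (Δu/2)·[r(u_0) + 2r(u_1) + ... + 2r(u_{4}) + r(u_5)].
Sum = -209.98.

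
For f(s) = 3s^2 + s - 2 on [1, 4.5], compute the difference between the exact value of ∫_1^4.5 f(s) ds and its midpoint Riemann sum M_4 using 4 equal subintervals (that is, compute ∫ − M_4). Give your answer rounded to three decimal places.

0.670

Exact integral: ∫_1^4.5 f(s) ds = 92.75.
M_4 ≈ 92.08008.
Error ≈ 92.75 − 92.08008 ≈ 0.670.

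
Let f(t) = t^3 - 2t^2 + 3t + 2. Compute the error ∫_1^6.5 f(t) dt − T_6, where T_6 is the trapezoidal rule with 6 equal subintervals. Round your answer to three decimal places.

Exact integral: ∫_1^6.5 f(t) dt ≈ 336.47396.
T_6 ≈ 343.59881.
Error ≈ 336.47396 − 343.59881 ≈ -7.125.

-7.125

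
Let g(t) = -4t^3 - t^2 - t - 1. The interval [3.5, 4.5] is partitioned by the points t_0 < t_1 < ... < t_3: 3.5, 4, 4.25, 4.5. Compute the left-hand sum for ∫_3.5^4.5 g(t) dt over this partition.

Subinterval widths: 0.5, 0.25, 0.25.
Left endpoints: 3.5, 4, 4.25.
g(3.5) = -188.25, g(4) = -277, g(4.25) = -330.375.
Sum = Σ Δt_i · g(t_i).
Sum = -245.96875.

-245.96875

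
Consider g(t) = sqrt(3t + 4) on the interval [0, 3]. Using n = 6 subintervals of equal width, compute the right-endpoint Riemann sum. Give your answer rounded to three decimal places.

9.033

Δt = (3 − 0)/6 = 0.5.
Right endpoints: 0.5, 1, 1.5, 2, 2.5, 3.
g(0.5) ≈ 2.345, g(1) ≈ 2.646, g(1.5) ≈ 2.915, g(2) ≈ 3.162, g(2.5) ≈ 3.391, g(3) ≈ 3.606.
Sum = Δt · [g(0.5) + g(1) + g(1.5) + ...].
Sum ≈ 9.033.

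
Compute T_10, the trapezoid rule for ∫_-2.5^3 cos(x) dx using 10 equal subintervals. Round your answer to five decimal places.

Δx = (3 − (-2.5))/10 = 0.55.
f(-2.5) ≈ -0.80114, f(-1.95) ≈ -0.37018, f(-1.4) ≈ 0.16997, f(-0.85) ≈ 0.65998, f(-0.3) ≈ 0.95534, f(0.25) ≈ 0.96891, f(0.8) ≈ 0.69671, f(1.35) ≈ 0.21901, f(1.9) ≈ -0.32329, f(2.45) ≈ -0.77023, f(3) ≈ -0.98999.
T_10 = (Δx/2)·[f(x_0) + 2f(x_1) + ... + 2f(x_{9}) + f(x_10)].
Sum ≈ 0.72085.

0.72085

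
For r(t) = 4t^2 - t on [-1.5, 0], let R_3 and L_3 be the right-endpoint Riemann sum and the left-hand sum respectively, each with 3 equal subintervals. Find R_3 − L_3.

R_3 = 3.25.
L_3 = 8.5.
R_3 − L_3 = -5.25.

-5.25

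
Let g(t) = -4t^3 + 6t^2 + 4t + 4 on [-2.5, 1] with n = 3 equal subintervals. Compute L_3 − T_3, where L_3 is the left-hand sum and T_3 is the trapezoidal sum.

L_3 ≈ 135.72222.
T_3 ≈ 86.72222.
L_3 − T_3 = 49.

49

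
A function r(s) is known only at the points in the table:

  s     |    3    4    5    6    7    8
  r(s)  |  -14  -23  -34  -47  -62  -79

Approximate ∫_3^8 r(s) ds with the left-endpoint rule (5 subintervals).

-180

Δs = 1.
Sum = 1·[(-14) + (-23) + (-34) + (-47) + (-62)] = -180.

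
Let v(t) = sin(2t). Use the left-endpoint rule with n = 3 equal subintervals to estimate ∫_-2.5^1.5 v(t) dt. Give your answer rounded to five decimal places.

Δt = (1.5 − (-2.5))/3 = 4/3.
Left endpoints: -2.5, -7/6, 1/6.
v(-2.5) ≈ 0.95892, v(-7/6) ≈ -0.72309, v(1/6) ≈ 0.32719.
Sum = Δt · [v(-2.5) + v(-7/6) + v(1/6)].
Sum ≈ 0.75071.

0.75071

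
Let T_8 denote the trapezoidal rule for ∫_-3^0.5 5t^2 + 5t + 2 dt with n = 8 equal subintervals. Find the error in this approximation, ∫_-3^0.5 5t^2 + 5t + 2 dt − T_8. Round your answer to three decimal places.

-0.558

Exact integral: ∫_-3^0.5 f(t) dt ≈ 30.33333.
T_8 ≈ 30.89160.
Error ≈ 30.33333 − 30.89160 ≈ -0.558.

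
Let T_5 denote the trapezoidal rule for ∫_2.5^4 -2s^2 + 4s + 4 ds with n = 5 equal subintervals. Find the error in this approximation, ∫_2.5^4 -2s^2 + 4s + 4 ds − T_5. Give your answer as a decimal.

Exact integral: ∫_2.5^4 f(s) ds = -6.75.
T_5 = -6.795.
Error = -6.75 − (-6.795) = 0.045.

0.045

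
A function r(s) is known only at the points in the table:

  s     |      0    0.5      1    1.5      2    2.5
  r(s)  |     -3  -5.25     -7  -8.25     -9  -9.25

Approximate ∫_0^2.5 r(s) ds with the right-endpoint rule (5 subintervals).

-19.375

Δs = 0.5.
Sum = 0.5·[(-5.25) + (-7) + (-8.25) + (-9) + (-9.25)] = -19.375.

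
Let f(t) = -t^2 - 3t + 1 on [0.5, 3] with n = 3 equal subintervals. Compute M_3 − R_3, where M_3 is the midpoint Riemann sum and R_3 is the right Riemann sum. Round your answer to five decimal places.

M_3 ≈ -19.4386574.
R_3 ≈ -26.6435185.
M_3 − R_3 ≈ 7.20486.

7.20486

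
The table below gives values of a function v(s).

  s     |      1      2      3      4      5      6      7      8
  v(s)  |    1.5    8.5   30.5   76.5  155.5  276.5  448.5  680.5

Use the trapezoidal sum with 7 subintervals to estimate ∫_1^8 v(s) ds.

1337

Δs = 1.
T_7 = (1/2)·[1.5 + 2·8.5 + 2·30.5 + 2·76.5 + 2·155.5 + 2·276.5 + 2·448.5 + 680.5] = 1337.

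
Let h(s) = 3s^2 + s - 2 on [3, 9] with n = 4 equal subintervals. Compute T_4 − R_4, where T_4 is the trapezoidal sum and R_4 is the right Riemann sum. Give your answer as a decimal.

T_4 = 732.75.
R_4 = 899.25.
T_4 − R_4 = -166.5.

-166.5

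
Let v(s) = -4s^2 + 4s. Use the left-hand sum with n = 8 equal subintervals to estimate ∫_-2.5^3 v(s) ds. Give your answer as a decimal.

-56.84765625

Δs = (3 − (-2.5))/8 = 0.6875.
Left endpoints: -2.5, -1.8125, -1.125, -0.4375, 0.25, 0.9375, 1.625, 2.3125.
v(-2.5) = -35, v(-1.8125) = -20.390625, v(-1.125) = -9.5625, v(-0.4375) = -2.515625, v(0.25) = 0.75, v(0.9375) = 0.234375, v(1.625) = -4.0625, v(2.3125) = -12.140625.
Sum = Δs · [v(-2.5) + v(-1.8125) + v(-1.125) + ...].
Sum = -56.84765625.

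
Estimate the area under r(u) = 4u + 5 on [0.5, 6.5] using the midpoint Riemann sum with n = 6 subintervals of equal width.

114

Δu = (6.5 − 0.5)/6 = 1.
Midpoints: 1, 2, 3, 4, 5, 6.
r(1) = 9, r(2) = 13, r(3) = 17, r(4) = 21, r(5) = 25, r(6) = 29.
Sum = Δu · [r(1) + r(2) + r(3) + ...].
Sum = 114.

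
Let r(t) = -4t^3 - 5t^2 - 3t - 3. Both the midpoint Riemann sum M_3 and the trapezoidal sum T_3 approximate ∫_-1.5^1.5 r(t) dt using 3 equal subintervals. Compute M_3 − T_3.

3.75

M_3 = -19.
T_3 = -22.75.
M_3 − T_3 = 3.75.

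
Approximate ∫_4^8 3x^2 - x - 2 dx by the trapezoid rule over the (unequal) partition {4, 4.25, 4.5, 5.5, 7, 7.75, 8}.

418.421875

Subinterval widths: 0.25, 0.25, 1, 1.5, 0.75, 0.25.
f(4) = 42, f(4.25) = 47.9375, f(4.5) = 54.25, f(5.5) = 83.25, f(7) = 138, f(7.75) = 170.4375, f(8) = 182.
On each subinterval the trapezoid contributes (Δx_i/2)·[f(x_{i-1}) + f(x_i)].
Sum = 418.421875.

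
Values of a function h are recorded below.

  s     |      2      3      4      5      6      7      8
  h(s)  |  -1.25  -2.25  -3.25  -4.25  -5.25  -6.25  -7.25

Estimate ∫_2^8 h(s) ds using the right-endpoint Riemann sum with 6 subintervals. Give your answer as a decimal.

-28.5

Δs = 1.
Sum = 1·[(-2.25) + (-3.25) + (-4.25) + (-5.25) + (-6.25) + (-7.25)] = -28.5.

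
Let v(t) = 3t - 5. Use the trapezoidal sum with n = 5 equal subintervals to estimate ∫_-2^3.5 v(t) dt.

Δt = (3.5 − (-2))/5 = 1.1.
v(-2) = -11, v(-0.9) = -7.7, v(0.2) = -4.4, v(1.3) = -1.1, v(2.4) = 2.2, v(3.5) = 5.5.
T_5 = (Δt/2)·[v(t_0) + 2v(t_1) + ... + 2v(t_{4}) + v(t_5)].
Sum = -15.125.

-15.125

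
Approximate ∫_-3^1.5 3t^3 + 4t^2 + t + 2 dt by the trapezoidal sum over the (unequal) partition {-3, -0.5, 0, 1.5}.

-35.34375

Subinterval widths: 2.5, 0.5, 1.5.
f(-3) = -46, f(-0.5) = 2.125, f(0) = 2, f(1.5) = 22.625.
On each subinterval the trapezoid contributes (Δt_i/2)·[f(t_{i-1}) + f(t_i)].
Sum = -35.34375.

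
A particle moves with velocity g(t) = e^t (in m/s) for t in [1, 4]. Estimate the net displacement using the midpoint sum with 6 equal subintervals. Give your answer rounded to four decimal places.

51.3434

Δt = (4 − 1)/6 = 0.5.
Midpoints: 1.25, 1.75, 2.25, 2.75, 3.25, 3.75.
g(1.25) ≈ 3.4903, g(1.75) ≈ 5.7546, g(2.25) ≈ 9.4877, g(2.75) ≈ 15.6426, g(3.25) ≈ 25.7903, g(3.75) ≈ 42.5211.
Sum = Δt · [g(1.25) + g(1.75) + g(2.25) + ...].
Sum ≈ 51.3434.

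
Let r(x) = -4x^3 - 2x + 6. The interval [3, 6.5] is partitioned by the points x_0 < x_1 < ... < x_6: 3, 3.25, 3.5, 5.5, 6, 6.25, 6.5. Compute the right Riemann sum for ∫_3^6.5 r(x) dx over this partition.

-2375.71875

Subinterval widths: 0.25, 0.25, 2, 0.5, 0.25, 0.25.
Right endpoints: 3.25, 3.5, 5.5, 6, 6.25, 6.5.
r(3.25) = -137.8125, r(3.5) = -172.5, r(5.5) = -670.5, r(6) = -870, r(6.25) = -983.0625, r(6.5) = -1105.5.
Sum = Σ Δx_i · r(x_i).
Sum = -2375.71875.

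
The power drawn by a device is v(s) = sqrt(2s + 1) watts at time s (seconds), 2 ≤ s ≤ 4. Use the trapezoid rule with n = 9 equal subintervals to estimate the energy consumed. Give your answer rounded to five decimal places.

5.27275

Δs = (4 − 2)/9 = 2/9.
v(2) ≈ 2.23607, v(20/9) ≈ 2.33333, v(22/9) ≈ 2.42670, v(8/3) ≈ 2.51661, v(26/9) ≈ 2.60342, v(28/9) ≈ 2.68742, v(10/3) ≈ 2.76887, v(32/9) ≈ 2.84800, v(34/9) ≈ 2.92499, v(4) ≈ 3.00000.
T_9 = (Δs/2)·[v(s_0) + 2v(s_1) + ... + 2v(s_{8}) + v(s_9)].
Sum ≈ 5.27275.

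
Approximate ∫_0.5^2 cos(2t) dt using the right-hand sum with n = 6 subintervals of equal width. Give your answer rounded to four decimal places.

-0.9317

Δt = (2 − 0.5)/6 = 0.25.
Right endpoints: 0.75, 1, 1.25, 1.5, 1.75, 2.
f(0.75) ≈ 0.0707, f(1) ≈ -0.4161, f(1.25) ≈ -0.8011, f(1.5) ≈ -0.9900, f(1.75) ≈ -0.9365, f(2) ≈ -0.6536.
Sum = Δt · [f(0.75) + f(1) + f(1.25) + ...].
Sum ≈ -0.9317.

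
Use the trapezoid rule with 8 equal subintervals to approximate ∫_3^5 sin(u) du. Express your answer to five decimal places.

Δu = (5 − 3)/8 = 0.25.
f(3) ≈ 0.14112, f(3.25) ≈ -0.10820, f(3.5) ≈ -0.35078, f(3.75) ≈ -0.57156, f(4) ≈ -0.75680, f(4.25) ≈ -0.89499, f(4.5) ≈ -0.97753, f(4.75) ≈ -0.99929, f(5) ≈ -0.95892.
T_8 = (Δu/2)·[f(u_0) + 2f(u_1) + ... + 2f(u_{7}) + f(u_8)].
Sum ≈ -1.26701.

-1.26701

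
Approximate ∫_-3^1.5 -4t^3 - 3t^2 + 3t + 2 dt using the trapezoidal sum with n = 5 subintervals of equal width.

Δt = (1.5 − (-3))/5 = 0.9.
f(-3) = 74, f(-2.1) = 19.514, f(-1.2) = 0.992, f(-0.3) = 0.938, f(0.6) = 1.856, f(1.5) = -13.75.
T_5 = (Δt/2)·[f(t_0) + 2f(t_1) + ... + 2f(t_{4}) + f(t_5)].
Sum = 48.0825.

48.0825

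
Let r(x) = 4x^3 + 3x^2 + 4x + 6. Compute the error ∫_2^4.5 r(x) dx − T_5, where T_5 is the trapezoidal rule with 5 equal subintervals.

-4.375

Exact integral: ∫_2^4.5 r(x) dx = 524.6875.
T_5 = 529.0625.
Error = 524.6875 − 529.0625 = -4.375.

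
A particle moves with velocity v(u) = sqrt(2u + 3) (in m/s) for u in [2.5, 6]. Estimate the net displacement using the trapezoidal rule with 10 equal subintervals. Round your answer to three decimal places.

Δu = (6 − 2.5)/10 = 0.35.
v(2.5) ≈ 2.828, v(2.85) ≈ 2.950, v(3.2) ≈ 3.066, v(3.55) ≈ 3.178, v(3.9) ≈ 3.286, v(4.25) ≈ 3.391, v(4.6) ≈ 3.493, v(4.95) ≈ 3.592, v(5.3) ≈ 3.688, v(5.65) ≈ 3.782, v(6) ≈ 3.873.
T_10 = (Δu/2)·[v(u_0) + 2v(u_1) + ... + 2v(u_{9}) + v(u_10)].
Sum ≈ 11.821.

11.821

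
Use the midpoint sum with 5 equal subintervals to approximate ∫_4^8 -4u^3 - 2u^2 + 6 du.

-4098.88

Δu = (8 − 4)/5 = 0.8.
Midpoints: 4.4, 5.2, 6, 6.8, 7.6.
f(4.4) = -373.456, f(5.2) = -610.512, f(6) = -930, f(6.8) = -1344.208, f(7.6) = -1865.424.
Sum = Δu · [f(4.4) + f(5.2) + f(6) + f(6.8) + f(7.6)].
Sum = -4098.88.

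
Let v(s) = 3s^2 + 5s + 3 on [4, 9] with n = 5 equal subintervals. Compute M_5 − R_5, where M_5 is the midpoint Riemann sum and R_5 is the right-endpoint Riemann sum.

-113.75

M_5 = 841.25.
R_5 = 955.
M_5 − R_5 = -113.75.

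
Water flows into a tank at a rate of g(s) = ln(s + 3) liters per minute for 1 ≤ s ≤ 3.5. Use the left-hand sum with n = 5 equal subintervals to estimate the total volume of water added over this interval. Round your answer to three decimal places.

Δs = (3.5 − 1)/5 = 0.5.
Left endpoints: 1, 1.5, 2, 2.5, 3.
g(1) ≈ 1.386, g(1.5) ≈ 1.504, g(2) ≈ 1.609, g(2.5) ≈ 1.705, g(3) ≈ 1.792.
Sum = Δs · [g(1) + g(1.5) + g(2) + g(2.5) + g(3)].
Sum ≈ 3.998.

3.998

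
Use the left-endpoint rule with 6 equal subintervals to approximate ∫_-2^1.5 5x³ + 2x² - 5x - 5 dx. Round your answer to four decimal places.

Δx = (1.5 − (-2))/6 = 7/12.
Left endpoints: -2, -17/12, -5/6, -0.25, 1/3, 11/12.
f(-2) = -27, f(-17/12) = -14029/1728, f(-5/6) = -505/216, f(-0.25) = -3.703125, f(1/3) = -169/27, f(11/12) = -7001/1728.
Sum = Δx · [f(-2) + f(-17/12) + f(-5/6) + ...].
Sum ≈ -30.0245.

-30.0245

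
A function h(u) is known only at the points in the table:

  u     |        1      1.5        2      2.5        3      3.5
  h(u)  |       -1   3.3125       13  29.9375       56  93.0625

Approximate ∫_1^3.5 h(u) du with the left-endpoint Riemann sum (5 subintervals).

Δu = 0.5.
Sum = 0.5·[(-1) + 3.3125 + 13 + 29.9375 + 56] = 50.625.

50.625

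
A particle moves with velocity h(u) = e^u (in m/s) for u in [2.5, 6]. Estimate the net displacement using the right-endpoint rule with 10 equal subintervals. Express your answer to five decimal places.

463.70024

Δu = (6 − 2.5)/10 = 0.35.
Right endpoints: 2.85, 3.2, 3.55, 3.9, 4.25, 4.6, 4.95, 5.3, 5.65, 6.
h(2.85) ≈ 17.28778, h(3.2) ≈ 24.53253, h(3.55) ≈ 34.81332, h(3.9) ≈ 49.40245, h(4.25) ≈ 70.10541, h(4.6) ≈ 99.48432, h(4.95) ≈ 141.17496, h(5.3) ≈ 200.33681, h(5.65) ≈ 284.29147, h(6) ≈ 403.42879.
Sum = Δu · [h(2.85) + h(3.2) + h(3.55) + ...].
Sum ≈ 463.70024.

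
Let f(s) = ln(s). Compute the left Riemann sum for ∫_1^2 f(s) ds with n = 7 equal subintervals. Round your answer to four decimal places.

Δs = (2 − 1)/7 = 1/7.
Left endpoints: 1, 8/7, 9/7, 10/7, 11/7, 12/7, 13/7.
f(1) ≈ 0.0000, f(8/7) ≈ 0.1335, f(9/7) ≈ 0.2513, f(10/7) ≈ 0.3567, f(11/7) ≈ 0.4520, f(12/7) ≈ 0.5390, f(13/7) ≈ 0.6190.
Sum = Δs · [f(1) + f(8/7) + f(9/7) + ...].
Sum ≈ 0.3359.

0.3359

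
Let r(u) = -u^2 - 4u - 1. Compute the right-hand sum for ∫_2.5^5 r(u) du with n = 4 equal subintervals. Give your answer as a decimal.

Δu = (5 − 2.5)/4 = 0.625.
Right endpoints: 3.125, 3.75, 4.375, 5.
r(3.125) = -23.265625, r(3.75) = -30.0625, r(4.375) = -37.640625, r(5) = -46.
Sum = Δu · [r(3.125) + r(3.75) + r(4.375) + r(5)].
Sum = -85.60546875.

-85.60546875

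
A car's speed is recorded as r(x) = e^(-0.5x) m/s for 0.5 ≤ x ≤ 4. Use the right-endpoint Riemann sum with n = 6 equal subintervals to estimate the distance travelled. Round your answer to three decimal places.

Δx = (4 − 0.5)/6 = 7/12.
Right endpoints: 13/12, 5/3, 2.25, 17/6, 41/12, 4.
r(13/12) ≈ 0.582, r(5/3) ≈ 0.435, r(2.25) ≈ 0.325, r(17/6) ≈ 0.243, r(41/12) ≈ 0.181, r(4) ≈ 0.135.
Sum = Δx · [r(13/12) + r(5/3) + r(2.25) + ...].
Sum ≈ 1.108.

1.108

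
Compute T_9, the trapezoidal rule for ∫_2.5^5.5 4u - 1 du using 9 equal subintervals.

Δu = (5.5 − 2.5)/9 = 1/3.
f(2.5) = 9, f(17/6) = 31/3, f(19/6) = 35/3, f(3.5) = 13, f(23/6) = 43/3, f(25/6) = 47/3, f(4.5) = 17, f(29/6) = 55/3, f(31/6) = 59/3, f(5.5) = 21.
T_9 = (Δu/2)·[f(u_0) + 2f(u_1) + ... + 2f(u_{8}) + f(u_9)].
Sum = 45.

45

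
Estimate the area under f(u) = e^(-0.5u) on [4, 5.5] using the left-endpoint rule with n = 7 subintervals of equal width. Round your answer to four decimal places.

0.1506

Δu = (5.5 − 4)/7 = 3/14.
Left endpoints: 4, 59/14, 31/7, 65/14, 34/7, 71/14, 37/7.
f(4) ≈ 0.1353, f(59/14) ≈ 0.1216, f(31/7) ≈ 0.1092, f(65/14) ≈ 0.0981, f(34/7) ≈ 0.0882, f(71/14) ≈ 0.0792, f(37/7) ≈ 0.0712.
Sum = Δu · [f(4) + f(59/14) + f(31/7) + ...].
Sum ≈ 0.1506.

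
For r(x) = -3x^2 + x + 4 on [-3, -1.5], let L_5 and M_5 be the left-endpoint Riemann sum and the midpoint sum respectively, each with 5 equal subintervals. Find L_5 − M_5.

L_5 = -24.33.
M_5 = -20.96625.
L_5 − M_5 = -3.36375.

-3.36375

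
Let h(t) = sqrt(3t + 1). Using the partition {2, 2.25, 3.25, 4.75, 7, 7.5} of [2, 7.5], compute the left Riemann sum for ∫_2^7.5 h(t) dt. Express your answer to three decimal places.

19.495

Subinterval widths: 0.25, 1, 1.5, 2.25, 0.5.
Left endpoints: 2, 2.25, 3.25, 4.75, 7.
h(2) ≈ 2.646, h(2.25) ≈ 2.784, h(3.25) ≈ 3.279, h(4.75) ≈ 3.905, h(7) ≈ 4.690.
Sum = Σ Δt_i · h(t_i).
Sum ≈ 19.495.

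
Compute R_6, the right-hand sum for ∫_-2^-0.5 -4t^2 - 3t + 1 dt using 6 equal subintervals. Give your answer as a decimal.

Δt = (-0.5 − (-2))/6 = 0.25.
Right endpoints: -1.75, -1.5, -1.25, -1, -0.75, -0.5.
f(-1.75) = -6, f(-1.5) = -3.5, f(-1.25) = -1.5, f(-1) = 0, f(-0.75) = 1, f(-0.5) = 1.5.
Sum = Δt · [f(-1.75) + f(-1.5) + f(-1.25) + ...].
Sum = -2.125.

-2.125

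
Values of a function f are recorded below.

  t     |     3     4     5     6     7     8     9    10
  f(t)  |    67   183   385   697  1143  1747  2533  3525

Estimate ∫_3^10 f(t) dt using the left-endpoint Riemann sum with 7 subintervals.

6755

Δt = 1.
Sum = 1·[67 + 183 + 385 + 697 + 1143 + 1747 + 2533] = 6755.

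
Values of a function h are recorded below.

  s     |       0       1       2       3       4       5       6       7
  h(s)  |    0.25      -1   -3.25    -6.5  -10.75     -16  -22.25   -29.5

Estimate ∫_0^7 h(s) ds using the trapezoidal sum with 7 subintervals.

-74.375

Δs = 1.
T_7 = (1/2)·[0.25 + 2·(-1) + 2·(-3.25) + 2·(-6.5) + 2·(-10.75) + 2·(-16) + 2·(-22.25) + (-29.5)] = -74.375.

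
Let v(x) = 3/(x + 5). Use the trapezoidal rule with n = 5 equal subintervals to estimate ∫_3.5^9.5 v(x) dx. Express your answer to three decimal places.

1.606

Δx = (9.5 − 3.5)/5 = 1.2.
v(3.5) = 6/17, v(4.7) = 30/97, v(5.9) = 30/109, v(7.1) = 30/121, v(8.3) = 30/133, v(9.5) = 6/29.
T_5 = (Δx/2)·[v(x_0) + 2v(x_1) + ... + 2v(x_{4}) + v(x_5)].
Sum ≈ 1.606.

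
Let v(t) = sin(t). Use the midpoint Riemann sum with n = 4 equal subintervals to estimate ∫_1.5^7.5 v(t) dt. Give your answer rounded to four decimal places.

Δt = (7.5 − 1.5)/4 = 1.5.
Midpoints: 2.25, 3.75, 5.25, 6.75.
v(2.25) ≈ 0.7781, v(3.75) ≈ -0.5716, v(5.25) ≈ -0.8589, v(6.75) ≈ 0.4500.
Sum = Δt · [v(2.25) + v(3.75) + v(5.25) + v(6.75)].
Sum ≈ -0.3036.

-0.3036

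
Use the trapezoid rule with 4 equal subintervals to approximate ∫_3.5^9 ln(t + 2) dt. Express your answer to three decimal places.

11.486

Δt = (9 − 3.5)/4 = 1.375.
f(3.5) ≈ 1.705, f(4.875) ≈ 1.928, f(6.25) ≈ 2.110, f(7.625) ≈ 2.264, f(9) ≈ 2.398.
T_4 = (Δt/2)·[f(t_0) + 2f(t_1) + 2f(t_2) + 2f(t_3) + f(t_4)].
Sum ≈ 11.486.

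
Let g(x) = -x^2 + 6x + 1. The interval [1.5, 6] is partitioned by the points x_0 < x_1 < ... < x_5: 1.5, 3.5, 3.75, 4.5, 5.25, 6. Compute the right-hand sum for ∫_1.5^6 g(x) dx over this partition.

Subinterval widths: 2, 0.25, 0.75, 0.75, 0.75.
Right endpoints: 3.5, 3.75, 4.5, 5.25, 6.
g(3.5) = 9.75, g(3.75) = 9.4375, g(4.5) = 7.75, g(5.25) = 4.9375, g(6) = 1.
Sum = Σ Δx_i · g(x_i).
Sum = 32.125.

32.125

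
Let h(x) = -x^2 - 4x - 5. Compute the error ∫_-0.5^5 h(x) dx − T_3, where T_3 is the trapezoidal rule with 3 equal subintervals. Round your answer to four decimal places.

Exact integral: ∫_-0.5^5 h(x) dx ≈ -118.708333.
T_3 ≈ -121.789352.
Error ≈ -118.708333 − (-121.789352) ≈ 3.0810.

3.0810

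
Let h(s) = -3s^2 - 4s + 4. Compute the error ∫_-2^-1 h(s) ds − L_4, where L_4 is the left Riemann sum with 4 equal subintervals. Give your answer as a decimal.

Exact integral: ∫_-2^-1 h(s) ds = 3.
L_4 = 2.34375.
Error = 3 − 2.34375 = 0.65625.

0.65625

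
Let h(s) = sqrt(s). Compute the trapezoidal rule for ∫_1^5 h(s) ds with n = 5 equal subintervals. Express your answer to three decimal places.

Δs = (5 − 1)/5 = 0.8.
h(1) ≈ 1.000, h(1.8) ≈ 1.342, h(2.6) ≈ 1.612, h(3.4) ≈ 1.844, h(4.2) ≈ 2.049, h(5) ≈ 2.236.
T_5 = (Δs/2)·[h(s_0) + 2h(s_1) + ... + 2h(s_{4}) + h(s_5)].
Sum ≈ 6.772.

6.772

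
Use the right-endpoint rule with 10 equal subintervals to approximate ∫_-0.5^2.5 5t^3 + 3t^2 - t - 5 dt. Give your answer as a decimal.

Δt = (2.5 − (-0.5))/10 = 0.3.
Right endpoints: -0.2, 0.1, 0.4, 0.7, 1, 1.3, 1.6, 1.9, 2.2, 2.5.
f(-0.2) = -4.72, f(0.1) = -5.065, f(0.4) = -4.6, f(0.7) = -2.515, f(1) = 2, f(1.3) = 9.755, f(1.6) = 21.56, f(1.9) = 38.225, f(2.2) = 60.56, f(2.5) = 89.375.
Sum = Δt · [f(-0.2) + f(0.1) + f(0.4) + ...].
Sum = 61.3725.

61.3725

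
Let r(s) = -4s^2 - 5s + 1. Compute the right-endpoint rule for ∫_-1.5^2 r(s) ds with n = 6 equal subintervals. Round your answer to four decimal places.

Δs = (2 − (-1.5))/6 = 7/12.
Right endpoints: -11/12, -1/3, 0.25, 5/6, 17/12, 2.
r(-11/12) = 20/9, r(-1/3) = 20/9, r(0.25) = -0.5, r(5/6) = -107/18, r(17/12) = -127/9, r(2) = -25.
Sum = Δs · [r(-11/12) + r(-1/3) + r(0.25) + ...].
Sum ≈ -23.9815.

-23.9815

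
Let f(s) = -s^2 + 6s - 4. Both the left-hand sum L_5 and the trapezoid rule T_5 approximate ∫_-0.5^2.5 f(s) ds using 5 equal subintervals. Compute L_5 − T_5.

L_5 = -3.03.
T_5 = 0.57.
L_5 − T_5 = -3.6.

-3.6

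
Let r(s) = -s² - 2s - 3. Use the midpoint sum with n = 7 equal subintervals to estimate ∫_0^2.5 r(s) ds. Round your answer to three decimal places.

Δs = (2.5 − 0)/7 = 5/14.
Midpoints: 5/28, 15/28, 25/28, 1.25, 45/28, 55/28, 65/28.
r(5/28) = -2657/784, r(15/28) = -3417/784, r(25/28) = -4377/784, r(1.25) = -7.0625, r(45/28) = -6897/784, r(55/28) = -8457/784, r(65/28) = -10217/784.
Sum = Δs · [r(5/28) + r(15/28) + r(25/28) + ...].
Sum ≈ -18.932.

-18.932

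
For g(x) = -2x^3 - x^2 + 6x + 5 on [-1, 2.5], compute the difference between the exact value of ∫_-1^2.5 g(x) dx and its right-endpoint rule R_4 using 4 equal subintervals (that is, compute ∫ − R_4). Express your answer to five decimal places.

10.11263

Exact integral: ∫_-1^2.5 g(x) dx ≈ 8.6770833.
R_4 ≈ -1.4355469.
Error ≈ 8.6770833 − (-1.4355469) ≈ 10.11263.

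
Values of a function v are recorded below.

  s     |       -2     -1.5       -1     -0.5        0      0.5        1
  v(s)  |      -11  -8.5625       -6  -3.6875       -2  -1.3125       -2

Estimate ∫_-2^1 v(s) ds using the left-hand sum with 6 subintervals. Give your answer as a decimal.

-16.28125

Δs = 0.5.
Sum = 0.5·[(-11) + (-8.5625) + (-6) + (-3.6875) + (-2) + (-1.3125)] = -16.28125.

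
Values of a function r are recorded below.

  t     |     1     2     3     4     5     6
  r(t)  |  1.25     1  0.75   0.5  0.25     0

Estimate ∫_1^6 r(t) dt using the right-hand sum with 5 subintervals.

2.5

Δt = 1.
Sum = 1·[1 + 0.75 + 0.5 + 0.25 + 0] = 2.5.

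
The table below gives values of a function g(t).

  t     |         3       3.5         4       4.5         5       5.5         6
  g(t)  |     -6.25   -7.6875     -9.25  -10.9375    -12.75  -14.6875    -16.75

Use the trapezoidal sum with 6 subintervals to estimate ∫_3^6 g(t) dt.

-33.40625

Δt = 0.5.
T_6 = (0.5/2)·[(-6.25) + 2·(-7.6875) + 2·(-9.25) + 2·(-10.9375) + 2·(-12.75) + 2·(-14.6875) + (-16.75)] = -33.40625.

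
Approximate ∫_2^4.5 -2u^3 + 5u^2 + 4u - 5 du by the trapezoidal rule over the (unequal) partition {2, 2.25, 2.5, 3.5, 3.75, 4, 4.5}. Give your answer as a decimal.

-41.21875

Subinterval widths: 0.25, 0.25, 1, 0.25, 0.25, 0.5.
f(2) = 7, f(2.25) = 6.53125, f(2.5) = 5, f(3.5) = -15.5, f(3.75) = -25.15625, f(4) = -37, f(4.5) = -68.
On each subinterval the trapezoid contributes (Δu_i/2)·[f(u_{i-1}) + f(u_i)].
Sum = -41.21875.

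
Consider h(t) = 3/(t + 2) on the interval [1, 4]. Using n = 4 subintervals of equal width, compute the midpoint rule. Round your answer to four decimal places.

2.0737

Δt = (4 − 1)/4 = 0.75.
Midpoints: 1.375, 2.125, 2.875, 3.625.
h(1.375) = 8/9, h(2.125) = 8/11, h(2.875) = 8/13, h(3.625) = 8/15.
Sum = Δt · [h(1.375) + h(2.125) + h(2.875) + h(3.625)].
Sum ≈ 2.0737.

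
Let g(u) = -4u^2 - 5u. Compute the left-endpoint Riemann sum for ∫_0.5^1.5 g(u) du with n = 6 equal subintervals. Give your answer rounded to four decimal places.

-8.2685

Δu = (1.5 − 0.5)/6 = 1/6.
Left endpoints: 0.5, 2/3, 5/6, 1, 7/6, 4/3.
g(0.5) = -3.5, g(2/3) = -46/9, g(5/6) = -125/18, g(1) = -9, g(7/6) = -203/18, g(4/3) = -124/9.
Sum = Δu · [g(0.5) + g(2/3) + g(5/6) + ...].
Sum ≈ -8.2685.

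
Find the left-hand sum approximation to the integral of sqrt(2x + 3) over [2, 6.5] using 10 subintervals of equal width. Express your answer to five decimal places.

14.85305

Δx = (6.5 − 2)/10 = 0.45.
Left endpoints: 2, 2.45, 2.9, 3.35, 3.8, 4.25, 4.7, 5.15, 5.6, 6.05.
f(2) ≈ 2.64575, f(2.45) ≈ 2.81069, f(2.9) ≈ 2.96648, f(3.35) ≈ 3.11448, f(3.8) ≈ 3.25576, f(4.25) ≈ 3.39116, f(4.7) ≈ 3.52136, f(5.15) ≈ 3.64692, f(5.6) ≈ 3.76829, f(6.05) ≈ 3.88587.
Sum = Δx · [f(2) + f(2.45) + f(2.9) + ...].
Sum ≈ 14.85305.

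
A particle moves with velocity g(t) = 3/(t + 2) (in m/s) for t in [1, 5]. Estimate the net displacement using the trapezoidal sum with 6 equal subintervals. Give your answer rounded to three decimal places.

2.552

Δt = (5 − 1)/6 = 2/3.
g(1) = 1, g(5/3) = 9/11, g(7/3) = 9/13, g(3) = 0.6, g(11/3) = 9/17, g(13/3) = 9/19, g(5) = 3/7.
T_6 = (Δt/2)·[g(t_0) + 2g(t_1) + ... + 2g(t_{5}) + g(t_6)].
Sum ≈ 2.552.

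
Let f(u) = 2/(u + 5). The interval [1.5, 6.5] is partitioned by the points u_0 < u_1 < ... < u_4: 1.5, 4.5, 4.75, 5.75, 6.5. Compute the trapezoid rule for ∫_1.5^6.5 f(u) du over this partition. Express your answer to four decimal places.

1.1599

Subinterval widths: 3, 0.25, 1, 0.75.
f(1.5) = 4/13, f(4.5) = 4/19, f(4.75) = 8/39, f(5.75) = 8/43, f(6.5) = 4/23.
On each subinterval the trapezoid contributes (Δu_i/2)·[f(u_{i-1}) + f(u_i)].
Sum ≈ 1.1599.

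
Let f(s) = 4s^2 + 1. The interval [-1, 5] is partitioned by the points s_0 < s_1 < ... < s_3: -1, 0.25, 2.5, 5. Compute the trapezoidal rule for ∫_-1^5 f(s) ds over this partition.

Subinterval widths: 1.25, 2.25, 2.5.
f(-1) = 5, f(0.25) = 1.25, f(2.5) = 26, f(5) = 101.
On each subinterval the trapezoid contributes (Δs_i/2)·[f(s_{i-1}) + f(s_i)].
Sum = 193.3125.

193.3125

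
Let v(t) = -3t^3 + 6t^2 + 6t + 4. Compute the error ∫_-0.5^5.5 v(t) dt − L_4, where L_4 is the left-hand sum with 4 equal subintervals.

Exact integral: ∫_-0.5^5.5 v(t) dt = -239.25.
L_4 = -63.75.
Error = -239.25 − (-63.75) = -175.5.

-175.5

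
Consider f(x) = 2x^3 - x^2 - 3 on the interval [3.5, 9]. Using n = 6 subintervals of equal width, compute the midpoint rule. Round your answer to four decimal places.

Δx = (9 − 3.5)/6 = 11/12.
Midpoints: 95/24, 4.875, 139/24, 161/24, 7.625, 205/24.
f(95/24) = 728339/6912, f(4.875) = 204.94921875, f(139/24) = 2433031/6912, f(161/24) = 3841493/6912, f(7.625) = 825.50390625, f(205/24) = 8090089/6912.
Sum = Δx · [f(95/24) + f(4.875) + f(139/24) + ...].
Sum ≈ 2946.2033.

2946.2033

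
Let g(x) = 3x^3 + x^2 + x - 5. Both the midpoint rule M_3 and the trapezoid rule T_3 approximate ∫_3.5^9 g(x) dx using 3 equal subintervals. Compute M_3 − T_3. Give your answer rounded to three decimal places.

M_3 ≈ 4955.59230.
T_3 ≈ 5220.17477.
M_3 − T_3 ≈ -264.582.

-264.582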